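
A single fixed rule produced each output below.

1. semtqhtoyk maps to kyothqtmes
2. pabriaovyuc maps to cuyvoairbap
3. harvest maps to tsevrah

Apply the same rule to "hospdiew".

Looking at the pairs, the operation is to reverse the string.
On "hospdiew" that produces "weidpsoh".

weidpsoh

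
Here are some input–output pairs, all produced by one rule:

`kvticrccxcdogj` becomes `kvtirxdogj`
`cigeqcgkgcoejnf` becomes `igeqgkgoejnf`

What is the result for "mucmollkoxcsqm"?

mumollkoxsqm

In each case the input is transformed by: remove every "c".
On "mucmollkoxcsqm" that produces "mumollkoxsqm".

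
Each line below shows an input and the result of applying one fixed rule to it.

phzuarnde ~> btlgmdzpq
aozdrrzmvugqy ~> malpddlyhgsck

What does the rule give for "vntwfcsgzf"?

hzfiroeslr

Each output is the input with this applied: shift every letter 12 places forward in the alphabet (wrapping around).
Doing the same to "vntwfcsgzf": "hzfiroeslr".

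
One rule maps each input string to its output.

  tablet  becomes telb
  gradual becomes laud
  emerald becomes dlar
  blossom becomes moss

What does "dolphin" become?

nihp

Looking at the pairs, the operation is to reverse the string, then keep only the first 4 characters.
Working it through for "dolphin": intermediate "nihplod", final "nihp".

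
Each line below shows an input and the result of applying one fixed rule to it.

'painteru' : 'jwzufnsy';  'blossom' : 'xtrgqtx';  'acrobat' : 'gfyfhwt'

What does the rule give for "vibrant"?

fsyangw

The rule is to shift every letter 5 places forward in the alphabet (wrapping around), then move the last 3 characters to the front (rotate right by 3).
"vibrant" → "angwfsy" → "fsyangw".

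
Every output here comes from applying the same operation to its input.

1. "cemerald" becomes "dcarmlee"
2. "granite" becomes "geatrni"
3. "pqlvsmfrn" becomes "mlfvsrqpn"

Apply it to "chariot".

The transformation: sort the characters into reverse alphabetical order, then move the last 3 characters to the front (rotate right by 3).
On "chariot": the first step gives "troihca", and the second then gives "hcatroi".
(Check on "pqlvsmfrn": → "vsrqpnmlf" → "mlfvsrqpn" ✓)

hcatroi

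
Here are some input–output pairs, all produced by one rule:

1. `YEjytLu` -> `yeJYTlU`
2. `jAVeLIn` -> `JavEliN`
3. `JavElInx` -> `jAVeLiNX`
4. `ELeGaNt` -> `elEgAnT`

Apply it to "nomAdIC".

The pattern: flip the case of every letter.
"nomAdIC" → "NOMaDic".

NOMaDic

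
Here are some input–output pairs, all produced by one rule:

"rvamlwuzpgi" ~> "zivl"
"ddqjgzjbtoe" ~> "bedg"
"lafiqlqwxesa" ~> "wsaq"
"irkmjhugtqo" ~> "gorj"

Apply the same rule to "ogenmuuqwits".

qtgm

The transformation: keep one character in every 3, starting at position 2 (positions 2nd, 5th, 8th, ...), then move the last 2 characters to the front (rotate right by 2).
Applying both steps to "ogenmuuqwits": "gmqt", then "qtgm".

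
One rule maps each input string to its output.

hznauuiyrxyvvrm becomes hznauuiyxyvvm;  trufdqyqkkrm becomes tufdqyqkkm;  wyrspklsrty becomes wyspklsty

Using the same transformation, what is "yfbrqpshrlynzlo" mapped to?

The rule is to remove every "r".
Doing the same to "yfbrqpshrlynzlo": "yfbqpshlynzlo".

yfbqpshlynzlo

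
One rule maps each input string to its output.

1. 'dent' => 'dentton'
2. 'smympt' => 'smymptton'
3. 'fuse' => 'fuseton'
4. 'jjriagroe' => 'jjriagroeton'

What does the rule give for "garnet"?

garnetton

The pattern: append "ton".
Applying that to "garnet" gives "garnetton".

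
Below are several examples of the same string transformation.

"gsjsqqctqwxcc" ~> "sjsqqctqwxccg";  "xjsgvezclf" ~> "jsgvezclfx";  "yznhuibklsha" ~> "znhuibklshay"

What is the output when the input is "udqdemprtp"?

The transformation: move the first character to the end.
"udqdemprtp" → "dqdemprtpu".

dqdemprtpu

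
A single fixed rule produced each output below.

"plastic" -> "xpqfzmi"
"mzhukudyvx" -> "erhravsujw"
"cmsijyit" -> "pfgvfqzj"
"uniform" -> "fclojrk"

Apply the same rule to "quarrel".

xoobinr

Rule — move the first 2 characters to the end (rotate left by 2), then shift every letter 3 places backward in the alphabet (wrapping around).
On "quarrel": the first step gives "arrelqu", and the second then gives "xoobinr".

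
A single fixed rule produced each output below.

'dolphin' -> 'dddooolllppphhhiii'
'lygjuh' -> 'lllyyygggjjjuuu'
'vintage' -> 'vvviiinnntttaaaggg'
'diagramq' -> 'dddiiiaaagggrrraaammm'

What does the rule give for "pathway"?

The transformation: delete the last character, then repeat every character 3 times.
For "pathway", step one produces "pathwa"; step two turns that into "pppaaattthhhwwwaaa".

pppaaattthhhwwwaaa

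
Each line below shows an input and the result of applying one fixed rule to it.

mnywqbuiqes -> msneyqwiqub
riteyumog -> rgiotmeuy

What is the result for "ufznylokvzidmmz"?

uzfmzmndyilzovk

In each case the input is transformed by: take characters alternately from the front and the back (1st, last, 2nd, 2nd-last, ...).
So "ufznylokvzidmmz" becomes "uzfmzmndyilzovk".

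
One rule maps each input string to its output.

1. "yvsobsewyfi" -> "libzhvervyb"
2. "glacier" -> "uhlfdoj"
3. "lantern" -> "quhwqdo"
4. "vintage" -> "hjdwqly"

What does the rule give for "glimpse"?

In each case the input is transformed by: reverse the string, then shift every letter 3 places forward in the alphabet (wrapping around).
Applying that to "glimpse" gives "hvsploj".
(Check on "glacier": → "reicalg" → "uhlfdoj" ✓)

hvsploj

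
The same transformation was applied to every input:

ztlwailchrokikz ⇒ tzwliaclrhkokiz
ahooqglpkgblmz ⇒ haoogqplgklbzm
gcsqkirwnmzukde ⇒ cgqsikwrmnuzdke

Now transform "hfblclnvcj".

fhlblcvnjc

In each case the input is transformed by: swap each adjacent pair of characters (1↔2, 3↔4, ...).
For "hfblclnvcj" the result is "fhlblcvnjc".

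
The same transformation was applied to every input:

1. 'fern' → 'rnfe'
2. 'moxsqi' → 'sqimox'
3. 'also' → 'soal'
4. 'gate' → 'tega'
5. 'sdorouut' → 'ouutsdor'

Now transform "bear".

arbe

The pattern: swap the front and back halves of the string.
For "bear" the result is "arbe".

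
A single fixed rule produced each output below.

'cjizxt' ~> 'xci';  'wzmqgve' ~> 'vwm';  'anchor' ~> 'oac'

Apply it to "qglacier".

eqlc

The pattern: move the last 3 characters to the front (rotate right by 3), then keep every other character starting from the second (positions 2nd, 4th, 6th, ...).
Starting from "qglacier": after the first operation, "ierqglac"; after the second, "eqlc".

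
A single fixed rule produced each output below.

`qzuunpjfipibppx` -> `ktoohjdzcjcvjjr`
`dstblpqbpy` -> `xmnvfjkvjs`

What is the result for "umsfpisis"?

In each case the input is transformed by: shift every letter 6 places backward in the alphabet (wrapping around).
On "umsfpisis" that produces "ogmzjcmcm".

ogmzjcmcm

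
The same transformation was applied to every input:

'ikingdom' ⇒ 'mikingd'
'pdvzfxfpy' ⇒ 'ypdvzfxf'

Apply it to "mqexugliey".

Each output is the input with this applied: move the last 2 characters to the front (rotate right by 2), then delete the first character.
For "mqexugliey", step one produces "eymqexugli"; step two turns that into "ymqexugli".
(Check on "pdvzfxfpy": → "pypdvzfxf" → "ypdvzfxf" ✓)

ymqexugli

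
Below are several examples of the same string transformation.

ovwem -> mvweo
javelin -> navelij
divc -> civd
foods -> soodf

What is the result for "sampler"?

ramples

Looking at the pairs, the operation is to swap the first and last characters.
For "sampler" the result is "ramples".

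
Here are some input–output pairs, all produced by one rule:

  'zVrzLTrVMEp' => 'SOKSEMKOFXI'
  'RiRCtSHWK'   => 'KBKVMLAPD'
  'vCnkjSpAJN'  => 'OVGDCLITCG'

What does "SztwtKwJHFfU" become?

LSMPMDPCAYYN

What's happening: shift every letter 7 places backward in the alphabet (wrapping around), then convert every letter to uppercase.
Working it through for "SztwtKwJHFfU": intermediate "LsmpmDpCAYyN", final "LSMPMDPCAYYN".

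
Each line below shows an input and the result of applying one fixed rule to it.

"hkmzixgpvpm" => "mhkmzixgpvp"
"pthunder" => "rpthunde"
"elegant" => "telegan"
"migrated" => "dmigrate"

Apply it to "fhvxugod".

dfhvxugo

Rule — move the last character to the front.
Applying that to "fhvxugod" gives "dfhvxugo".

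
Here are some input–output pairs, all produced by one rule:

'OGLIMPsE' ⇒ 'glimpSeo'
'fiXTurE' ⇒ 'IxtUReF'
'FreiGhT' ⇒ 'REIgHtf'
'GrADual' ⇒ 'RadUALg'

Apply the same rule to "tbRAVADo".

BravadOT

The pattern: move the first character to the end, then flip the case of every letter.
"tbRAVADo" → "BravadOT".
(Check on "OGLIMPsE": → "GLIMPsEO" → "glimpSeo" ✓)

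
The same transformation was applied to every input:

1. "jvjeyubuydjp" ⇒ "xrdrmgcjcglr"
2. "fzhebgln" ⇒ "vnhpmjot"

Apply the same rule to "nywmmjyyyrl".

The rule is to shift every letter 8 places forward in the alphabet (wrapping around), then move the last character to the front.
"nywmmjyyyrl" → "vgeuurgggzt" → "tvgeuurgggz".
(Check on "jvjeyubuydjp": → "rdrmgcjcglrx" → "xrdrmgcjcglr" ✓)

tvgeuurgggz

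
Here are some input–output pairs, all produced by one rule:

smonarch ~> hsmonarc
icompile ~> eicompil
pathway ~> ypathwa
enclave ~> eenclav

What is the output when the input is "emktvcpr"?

remktvcp

The pattern: move the last character to the front.
For "emktvcpr" the result is "remktvcp".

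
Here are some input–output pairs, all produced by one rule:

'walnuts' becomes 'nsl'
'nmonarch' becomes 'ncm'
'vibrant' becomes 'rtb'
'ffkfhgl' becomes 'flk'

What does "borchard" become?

cro

The rule is to move the first 3 characters to the end (rotate left by 3), then keep one character in every 3, starting at position 1 (positions 1st, 4th, 7th, ...).
For "borchard", step one produces "chardbor"; step two turns that into "cro".
(Check on "ffkfhgl": → "fhglffk" → "flk" ✓)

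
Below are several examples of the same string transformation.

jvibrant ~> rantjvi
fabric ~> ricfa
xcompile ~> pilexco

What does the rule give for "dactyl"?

tylda

In each case the input is transformed by: swap the front and back halves of the string, then delete the last character.
"dactyl" → "tylda".
(Check on "xcompile": → "pilexcom" → "pilexco" ✓)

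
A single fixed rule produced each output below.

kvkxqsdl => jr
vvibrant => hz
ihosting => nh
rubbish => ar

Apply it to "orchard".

Looking at the pairs, the operation is to keep one character in every 3, starting at position 3 (positions 3rd, 6th, 9th, ...), then shift every letter 1 place backward in the alphabet (wrapping around).
For "orchard" the result is "bq".

bq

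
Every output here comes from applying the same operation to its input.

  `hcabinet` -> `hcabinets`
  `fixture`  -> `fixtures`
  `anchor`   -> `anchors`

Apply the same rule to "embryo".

embryos

What's happening: append "s".
For "embryo" the result is "embryos".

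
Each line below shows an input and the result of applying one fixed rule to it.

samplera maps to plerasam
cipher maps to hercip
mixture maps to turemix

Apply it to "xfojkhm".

Each output is the input with this applied: move the first 3 characters to the end (rotate left by 3).
Doing the same to "xfojkhm": "jkhmxfo".

jkhmxfo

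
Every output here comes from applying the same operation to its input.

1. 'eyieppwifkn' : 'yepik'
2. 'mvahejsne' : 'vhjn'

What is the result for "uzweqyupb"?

What's happening: keep every other character starting from the second (positions 2nd, 4th, 6th, ...).
"uzweqyupb" → "zeyp".

zeyp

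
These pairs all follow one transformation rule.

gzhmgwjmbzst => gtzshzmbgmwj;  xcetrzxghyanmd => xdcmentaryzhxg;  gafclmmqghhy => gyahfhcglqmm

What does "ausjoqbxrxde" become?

aeudsxjroxqb

Rule — take characters alternately from the front and the back (1st, last, 2nd, 2nd-last, ...).
Doing the same to "ausjoqbxrxde": "aeudsxjroxqb".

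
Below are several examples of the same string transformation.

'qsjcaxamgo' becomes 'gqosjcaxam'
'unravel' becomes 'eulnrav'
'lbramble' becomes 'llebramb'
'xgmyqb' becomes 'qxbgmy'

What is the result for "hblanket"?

ehtblank

Looking at the pairs, the operation is to swap the first and last characters, then move the last 2 characters to the front (rotate right by 2).
Working it through for "hblanket": intermediate "tblankeh", final "ehtblank".
(Check on "unravel": → "lnraveu" → "eulnrav" ✓)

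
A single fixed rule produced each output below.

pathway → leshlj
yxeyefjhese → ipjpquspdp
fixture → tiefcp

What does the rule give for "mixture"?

tiefcp

Each output is the input with this applied: shift every letter 11 places forward in the alphabet (wrapping around), then delete the first character.
Starting from "mixture": after the first operation, "xtiefcp"; after the second, "tiefcp".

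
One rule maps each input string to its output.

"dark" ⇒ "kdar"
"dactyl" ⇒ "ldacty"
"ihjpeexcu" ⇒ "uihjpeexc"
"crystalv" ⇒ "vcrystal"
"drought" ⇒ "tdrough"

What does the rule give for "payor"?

The transformation: move the last character to the front.
Doing the same to "payor": "rpayo".

rpayo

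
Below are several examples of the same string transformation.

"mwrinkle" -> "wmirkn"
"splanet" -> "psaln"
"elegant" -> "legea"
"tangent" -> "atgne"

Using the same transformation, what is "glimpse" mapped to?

The pattern: delete the last 2 characters, then swap each adjacent pair of characters (1↔2, 3↔4, ...).
For "glimpse", step one produces "glimp"; step two turns that into "lgmip".
(Check on "mwrinkle": → "mwrink" → "wmirkn" ✓)

lgmip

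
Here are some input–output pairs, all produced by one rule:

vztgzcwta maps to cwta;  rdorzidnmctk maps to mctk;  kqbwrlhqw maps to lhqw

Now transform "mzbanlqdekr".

Each output is the input with this applied: keep only the last 4 characters.
So "mzbanlqdekr" becomes "dekr".

dekr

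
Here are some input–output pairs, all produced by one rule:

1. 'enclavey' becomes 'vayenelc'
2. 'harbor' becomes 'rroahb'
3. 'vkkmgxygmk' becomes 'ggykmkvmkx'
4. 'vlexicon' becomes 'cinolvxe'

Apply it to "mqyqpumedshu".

emsduhqmqyup

The rule is to swap each adjacent pair of characters (1↔2, 3↔4, ...), then swap the front and back halves of the string.
Applying both steps to "mqyqpumedshu": "qmqyupemsduh", then "emsduhqmqyup".
(Check on "harbor": → "ahbrro" → "rroahb" ✓)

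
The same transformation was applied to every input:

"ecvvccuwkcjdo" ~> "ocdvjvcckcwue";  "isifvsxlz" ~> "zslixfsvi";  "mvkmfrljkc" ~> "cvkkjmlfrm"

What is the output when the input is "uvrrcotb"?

bvtrorcu

What's happening: take characters alternately from the front and the back (1st, last, 2nd, 2nd-last, ...), then move the first character to the end.
"uvrrcotb" → "ubvtrorc" → "bvtrorcu".
(Check on "ecvvccuwkcjdo": → "eocdvjvcckcwu" → "ocdvjvcckcwue" ✓)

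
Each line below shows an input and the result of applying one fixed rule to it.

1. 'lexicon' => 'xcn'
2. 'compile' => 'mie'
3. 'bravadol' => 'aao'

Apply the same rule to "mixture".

xue

Rule — delete the first character, then keep every other character starting from the second (positions 2nd, 4th, 6th, ...).
"mixture" → "ixture" → "xue".
(Check on "lexicon": → "exicon" → "xcn" ✓)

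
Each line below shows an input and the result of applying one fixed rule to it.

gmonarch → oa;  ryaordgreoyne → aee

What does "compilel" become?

Looking at the pairs, the operation is to keep every other character starting from the first (positions 1st, 3rd, 5th, ...), then keep only the vowels.
Working it through for "compilel": intermediate "cmie", final "ie".

ie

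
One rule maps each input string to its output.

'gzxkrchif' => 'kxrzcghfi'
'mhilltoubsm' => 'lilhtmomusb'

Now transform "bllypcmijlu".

The pattern: move the first 3 characters to the end (rotate left by 3), then take characters alternately from the front and the back (1st, last, 2nd, 2nd-last, ...).
For "bllypcmijlu", step one produces "ypcmijlubll"; step two turns that into "ylplcbmuilj".

ylplcbmuilj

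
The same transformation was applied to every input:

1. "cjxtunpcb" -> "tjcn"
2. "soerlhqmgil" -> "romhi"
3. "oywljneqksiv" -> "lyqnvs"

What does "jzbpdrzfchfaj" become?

Each output is the input with this applied: keep every other character starting from the second (positions 2nd, 4th, 6th, ...), then swap each adjacent pair of characters (1↔2, 3↔4, ...).
Applying both steps to "jzbpdrzfchfaj": "zprfha", then "pzfrah".

pzfrah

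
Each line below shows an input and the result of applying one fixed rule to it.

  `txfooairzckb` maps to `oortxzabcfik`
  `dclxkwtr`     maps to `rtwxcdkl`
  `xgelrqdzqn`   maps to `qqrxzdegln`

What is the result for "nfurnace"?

nnruacef

Each output is the input with this applied: sort the characters into alphabetical order, then swap the front and back halves of the string.
For "nfurnace", step one produces "acefnnru"; step two turns that into "nnruacef".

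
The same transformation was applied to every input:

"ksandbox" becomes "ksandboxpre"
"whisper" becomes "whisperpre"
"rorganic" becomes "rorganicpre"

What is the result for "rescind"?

The pattern: append "pre".
Doing the same to "rescind": "rescindpre".

rescindpre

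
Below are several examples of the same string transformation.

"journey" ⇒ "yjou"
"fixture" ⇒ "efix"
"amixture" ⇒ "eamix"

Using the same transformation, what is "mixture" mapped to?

Each output is the input with this applied: move the last character to the front, then delete the last 3 characters.
On "mixture": the first step gives "emixtur", and the second then gives "emix".
(Check on "journey": → "yjourne" → "yjou" ✓)

emix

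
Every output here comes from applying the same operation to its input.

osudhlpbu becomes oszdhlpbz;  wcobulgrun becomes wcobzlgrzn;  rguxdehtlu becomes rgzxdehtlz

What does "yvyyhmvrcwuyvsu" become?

In each case the input is transformed by: replace every "u" with "z".
Doing the same to "yvyyhmvrcwuyvsu": "yvyyhmvrcwzyvsz".

yvyyhmvrcwzyvsz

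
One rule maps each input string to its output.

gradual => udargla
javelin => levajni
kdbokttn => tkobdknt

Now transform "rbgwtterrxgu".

xrrettwgbrug

The transformation: reverse the string, then move the first 2 characters to the end (rotate left by 2).
Working it through for "rbgwtterrxgu": intermediate "ugxrrettwgbr", final "xrrettwgbrug".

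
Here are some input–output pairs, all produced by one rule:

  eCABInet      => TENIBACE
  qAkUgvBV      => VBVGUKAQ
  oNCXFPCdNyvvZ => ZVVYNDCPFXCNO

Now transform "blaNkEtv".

VTEKNALB

Rule — reverse the string, then convert every letter to uppercase.
Applying that to "blaNkEtv" gives "VTEKNALB".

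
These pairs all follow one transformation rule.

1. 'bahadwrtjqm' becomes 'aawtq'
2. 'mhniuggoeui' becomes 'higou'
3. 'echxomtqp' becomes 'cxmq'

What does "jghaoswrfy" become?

gasry

The transformation: keep every other character starting from the second (positions 2nd, 4th, 6th, ...).
Doing the same to "jghaoswrfy": "gasry".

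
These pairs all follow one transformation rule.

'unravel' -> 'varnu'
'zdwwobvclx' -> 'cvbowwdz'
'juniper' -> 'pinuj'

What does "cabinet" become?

nibac

Rule — delete the last 2 characters, then reverse the string.
On "cabinet" that produces "nibac".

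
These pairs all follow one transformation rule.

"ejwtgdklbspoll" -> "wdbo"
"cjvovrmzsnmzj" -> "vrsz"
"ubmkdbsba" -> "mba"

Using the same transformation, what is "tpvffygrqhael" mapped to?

vyqe

What's happening: keep one character in every 3, starting at position 3 (positions 3rd, 6th, 9th, ...).
"tpvffygrqhael" → "vyqe".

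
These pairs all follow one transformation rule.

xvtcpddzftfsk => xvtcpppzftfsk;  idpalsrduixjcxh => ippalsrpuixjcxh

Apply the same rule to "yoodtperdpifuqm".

Looking at the pairs, the operation is to replace every "d" with "p".
Doing the same to "yoodtperdpifuqm": "yooptperppifuqm".

yooptperppifuqm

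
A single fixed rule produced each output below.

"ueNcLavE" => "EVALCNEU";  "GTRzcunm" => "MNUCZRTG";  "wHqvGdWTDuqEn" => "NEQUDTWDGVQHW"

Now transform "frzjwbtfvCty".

The pattern: reverse the string, then convert every letter to uppercase.
"frzjwbtfvCty" → "ytCvftbwjzrf" → "YTCVFTBWJZRF".

YTCVFTBWJZRF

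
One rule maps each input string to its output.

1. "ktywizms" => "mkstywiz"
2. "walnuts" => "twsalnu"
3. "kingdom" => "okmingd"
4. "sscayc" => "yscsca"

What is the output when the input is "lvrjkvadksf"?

The rule is to swap the first and last characters, then move the last 2 characters to the front (rotate right by 2).
"lvrjkvadksf" → "slfvrjkvadk".

slfvrjkvadk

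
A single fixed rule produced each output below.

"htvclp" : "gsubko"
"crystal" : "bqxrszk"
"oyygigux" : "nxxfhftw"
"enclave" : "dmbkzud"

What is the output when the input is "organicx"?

nqfzmhbw

What's happening: shift every letter 1 place backward in the alphabet (wrapping around).
So "organicx" becomes "nqfzmhbw".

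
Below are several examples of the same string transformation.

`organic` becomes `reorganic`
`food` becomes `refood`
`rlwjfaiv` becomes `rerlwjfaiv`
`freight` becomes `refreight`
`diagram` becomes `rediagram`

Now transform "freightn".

Rule — prepend "re".
Applying that to "freightn" gives "refreightn".

refreightn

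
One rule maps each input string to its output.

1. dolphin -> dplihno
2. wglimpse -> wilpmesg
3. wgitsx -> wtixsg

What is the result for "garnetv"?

gnrteva

In each case the input is transformed by: swap each adjacent pair of characters (1↔2, 3↔4, ...), then move the first character to the end.
For "garnetv" the result is "gnrteva".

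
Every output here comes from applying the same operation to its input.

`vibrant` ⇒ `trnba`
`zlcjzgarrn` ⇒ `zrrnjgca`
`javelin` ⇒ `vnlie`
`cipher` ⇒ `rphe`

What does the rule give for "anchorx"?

The rule is to delete the first 2 characters, then sort the characters into reverse alphabetical order.
Doing the same to "anchorx": "xrohc".

xrohc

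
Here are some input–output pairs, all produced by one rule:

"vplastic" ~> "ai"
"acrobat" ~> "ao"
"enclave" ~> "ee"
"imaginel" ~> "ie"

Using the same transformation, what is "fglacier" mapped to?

ae

The pattern: keep one character in every 3, starting at position 1 (positions 1st, 4th, 7th, ...), then keep only the vowels.
Working it through for "fglacier": intermediate "fae", final "ae".
(Check on "vplastic": → "vai" → "ai" ✓)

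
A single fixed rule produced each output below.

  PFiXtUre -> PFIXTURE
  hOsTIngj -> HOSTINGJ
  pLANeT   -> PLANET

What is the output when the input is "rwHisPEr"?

Rule — convert every letter to uppercase.
On "rwHisPEr" that produces "RWHISPER".

RWHISPER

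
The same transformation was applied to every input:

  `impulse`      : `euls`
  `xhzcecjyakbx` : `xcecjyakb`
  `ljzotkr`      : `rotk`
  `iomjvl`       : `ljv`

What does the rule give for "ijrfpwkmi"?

In each case the input is transformed by: delete the first 3 characters, then move the last character to the front.
For "ijrfpwkmi" the result is "ifpwkm".

ifpwkm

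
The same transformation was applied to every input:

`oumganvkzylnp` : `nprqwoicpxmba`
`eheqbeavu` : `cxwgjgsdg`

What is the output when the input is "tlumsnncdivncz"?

pebvnwouppefkx

Each output is the input with this applied: shift every letter 2 places forward in the alphabet (wrapping around), then move the last 3 characters to the front (rotate right by 3).
On "tlumsnncdivncz": the first step gives "vnwouppefkxpeb", and the second then gives "pebvnwouppefkx".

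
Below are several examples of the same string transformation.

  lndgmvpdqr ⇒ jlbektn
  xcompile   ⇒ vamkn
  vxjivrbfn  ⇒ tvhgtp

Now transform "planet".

njy

Looking at the pairs, the operation is to delete the last 3 characters, then shift every letter 2 places backward in the alphabet (wrapping around).
On "planet": the first step gives "pla", and the second then gives "njy".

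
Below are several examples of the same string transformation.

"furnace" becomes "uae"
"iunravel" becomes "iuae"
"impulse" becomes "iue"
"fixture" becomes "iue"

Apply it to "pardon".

ao

Each output is the input with this applied: keep only the vowels.
So "pardon" becomes "ao".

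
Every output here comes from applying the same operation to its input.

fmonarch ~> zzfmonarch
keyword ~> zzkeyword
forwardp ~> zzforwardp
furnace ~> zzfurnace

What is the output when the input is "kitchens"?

zzkitchens

Looking at the pairs, the operation is to prepend "zz".
Doing the same to "kitchens": "zzkitchens".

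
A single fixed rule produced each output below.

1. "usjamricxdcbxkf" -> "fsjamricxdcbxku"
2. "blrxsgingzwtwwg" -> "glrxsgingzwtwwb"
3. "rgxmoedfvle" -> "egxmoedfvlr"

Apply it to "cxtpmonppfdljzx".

Each output is the input with this applied: swap the first and last characters.
So "cxtpmonppfdljzx" becomes "xxtpmonppfdljzc".

xxtpmonppfdljzc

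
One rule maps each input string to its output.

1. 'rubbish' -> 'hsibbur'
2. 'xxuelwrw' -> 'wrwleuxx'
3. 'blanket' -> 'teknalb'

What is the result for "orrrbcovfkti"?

itkfvocbrrro

Rule — reverse the string.
On "orrrbcovfkti" that produces "itkfvocbrrro".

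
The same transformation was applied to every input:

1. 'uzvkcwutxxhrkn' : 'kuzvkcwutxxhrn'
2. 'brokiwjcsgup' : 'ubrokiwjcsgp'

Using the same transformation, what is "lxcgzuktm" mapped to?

tlxcgzukm

The rule is to move the last character to the front, then swap the first and last characters.
On "lxcgzuktm": the first step gives "mlxcgzukt", and the second then gives "tlxcgzukm".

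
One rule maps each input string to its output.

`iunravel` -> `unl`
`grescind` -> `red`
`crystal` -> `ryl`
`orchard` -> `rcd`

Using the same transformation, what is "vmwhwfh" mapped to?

The transformation: swap each adjacent pair of characters (1↔2, 3↔4, ...), then keep one character in every 3, starting at position 1 (positions 1st, 4th, 7th, ...).
Starting from "vmwhwfh": after the first operation, "mvhwfwh"; after the second, "mwh".
(Check on "orchard": → "rohcrad" → "rcd" ✓)

mwh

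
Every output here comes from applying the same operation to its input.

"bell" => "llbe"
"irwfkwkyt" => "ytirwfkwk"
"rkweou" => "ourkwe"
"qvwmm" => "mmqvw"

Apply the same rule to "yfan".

Each output is the input with this applied: move the last 2 characters to the front (rotate right by 2).
Doing the same to "yfan": "anyf".

anyf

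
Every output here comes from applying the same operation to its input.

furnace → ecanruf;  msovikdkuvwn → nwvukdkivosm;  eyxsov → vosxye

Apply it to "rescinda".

adnicser

The transformation: reverse the string.
"rescinda" → "adnicser".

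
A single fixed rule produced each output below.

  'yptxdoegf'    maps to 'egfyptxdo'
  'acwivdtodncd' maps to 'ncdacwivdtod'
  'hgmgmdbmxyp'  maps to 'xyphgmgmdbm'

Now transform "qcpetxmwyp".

In each case the input is transformed by: move the last 3 characters to the front (rotate right by 3).
"qcpetxmwyp" → "wypqcpetxm".

wypqcpetxm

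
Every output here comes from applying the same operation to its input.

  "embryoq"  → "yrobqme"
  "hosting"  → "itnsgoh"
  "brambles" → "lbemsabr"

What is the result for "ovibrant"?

arnbtiov

Each output is the input with this applied: move the last 3 characters to the front (rotate right by 3), then take characters alternately from the front and the back (1st, last, 2nd, 2nd-last, ...).
Applying that to "ovibrant" gives "arnbtiov".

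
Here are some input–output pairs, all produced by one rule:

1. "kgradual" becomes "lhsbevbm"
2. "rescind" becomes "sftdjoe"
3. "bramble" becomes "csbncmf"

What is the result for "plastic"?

qmbtujd

Looking at the pairs, the operation is to shift every letter 1 place forward in the alphabet (wrapping around).
"plastic" → "qmbtujd".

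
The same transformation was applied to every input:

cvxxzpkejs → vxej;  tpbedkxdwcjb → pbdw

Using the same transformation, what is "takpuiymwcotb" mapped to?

Looking at the pairs, the operation is to swap each adjacent pair of characters (1↔2, 3↔4, ...), then keep one character in every 3, starting at position 1 (positions 1st, 4th, 7th, ...).
Applying that to "takpuiymwcotb" gives "akmwb".

akmwb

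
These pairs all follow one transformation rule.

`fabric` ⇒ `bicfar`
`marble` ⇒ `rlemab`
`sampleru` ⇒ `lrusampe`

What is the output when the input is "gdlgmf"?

The pattern: move the last 3 characters to the front (rotate right by 3), then swap the first and last characters.
On "gdlgmf": the first step gives "gmfgdl", and the second then gives "lmfgdg".
(Check on "sampleru": → "erusampl" → "lrusampe" ✓)

lmfgdg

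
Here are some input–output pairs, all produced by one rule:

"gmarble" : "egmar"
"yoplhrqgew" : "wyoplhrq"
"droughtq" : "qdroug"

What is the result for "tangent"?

Looking at the pairs, the operation is to move the last 3 characters to the front (rotate right by 3), then delete the first 2 characters.
For "tangent", step one produces "enttang"; step two turns that into "ttang".

ttang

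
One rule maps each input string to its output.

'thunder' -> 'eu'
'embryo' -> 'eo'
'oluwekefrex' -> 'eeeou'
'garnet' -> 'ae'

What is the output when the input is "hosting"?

io

Rule — sort the characters into alphabetical order, then keep only the vowels.
Doing the same to "hosting": "io".
(Check on "oluwekefrex": → "eeefkloruwx" → "eeeou" ✓)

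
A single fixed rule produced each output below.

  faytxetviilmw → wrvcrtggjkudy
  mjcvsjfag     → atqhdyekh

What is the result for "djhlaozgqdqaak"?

The transformation: move the first 2 characters to the end (rotate left by 2), then shift every letter 2 places backward in the alphabet (wrapping around).
For "djhlaozgqdqaak", step one produces "hlaozgqdqaakdj"; step two turns that into "fjymxeoboyyibh".

fjymxeoboyyibh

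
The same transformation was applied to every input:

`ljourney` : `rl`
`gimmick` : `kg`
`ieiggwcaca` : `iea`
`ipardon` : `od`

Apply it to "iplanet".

ne

The rule is to sort the characters into reverse alphabetical order, then keep one character in every 3, starting at position 3 (positions 3rd, 6th, 9th, ...).
For "iplanet", step one produces "tpnliea"; step two turns that into "ne".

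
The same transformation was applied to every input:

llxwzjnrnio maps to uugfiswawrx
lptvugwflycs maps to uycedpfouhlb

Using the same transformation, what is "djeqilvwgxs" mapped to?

msnzruefpgb

Rule — shift every letter 9 places forward in the alphabet (wrapping around).
For "djeqilvwgxs" the result is "msnzruefpgb".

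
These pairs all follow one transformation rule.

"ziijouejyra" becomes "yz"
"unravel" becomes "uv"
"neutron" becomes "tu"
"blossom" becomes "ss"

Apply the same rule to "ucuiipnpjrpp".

uu

Looking at the pairs, the operation is to sort the characters into alphabetical order, then keep only the last 2 characters.
Working it through for "ucuiipnpjrpp": intermediate "ciijnppppruu", final "uu".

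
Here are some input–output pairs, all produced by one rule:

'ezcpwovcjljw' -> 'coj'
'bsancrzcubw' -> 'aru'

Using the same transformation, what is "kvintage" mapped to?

The transformation: delete the last character, then keep one character in every 3, starting at position 3 (positions 3rd, 6th, 9th, ...).
Working it through for "kvintage": intermediate "kvintag", final "ia".
(Check on "ezcpwovcjljw": → "ezcpwovcjlj" → "coj" ✓)

ia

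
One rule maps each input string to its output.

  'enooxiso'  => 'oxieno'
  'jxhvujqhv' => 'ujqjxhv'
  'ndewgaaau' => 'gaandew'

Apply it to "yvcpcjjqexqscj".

xqsyvcpcjjqe

Rule — delete the last 2 characters, then move the last 3 characters to the front (rotate right by 3).
Applying both steps to "yvcpcjjqexqscj": "yvcpcjjqexqs", then "xqsyvcpcjjqe".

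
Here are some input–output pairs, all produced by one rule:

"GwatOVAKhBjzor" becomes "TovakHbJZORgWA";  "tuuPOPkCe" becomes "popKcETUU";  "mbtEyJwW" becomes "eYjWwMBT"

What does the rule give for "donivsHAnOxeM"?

The pattern: flip the case of every letter, then move the first 3 characters to the end (rotate left by 3).
Starting from "donivsHAnOxeM": after the first operation, "DONIVShaNoXEm"; after the second, "IVShaNoXEmDON".

IVShaNoXEmDON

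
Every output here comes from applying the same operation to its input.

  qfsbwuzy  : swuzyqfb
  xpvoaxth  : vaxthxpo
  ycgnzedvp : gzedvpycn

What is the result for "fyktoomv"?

koomvfyt

In each case the input is transformed by: move the first 3 characters to the end (rotate left by 3), then swap the first and last characters.
On "fyktoomv": the first step gives "toomvfyk", and the second then gives "koomvfyt".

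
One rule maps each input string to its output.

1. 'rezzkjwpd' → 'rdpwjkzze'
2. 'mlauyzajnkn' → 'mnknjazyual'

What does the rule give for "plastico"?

pocitsal

The rule is to reverse the string, then move the last character to the front.
On "plastico": the first step gives "ocitsalp", and the second then gives "pocitsal".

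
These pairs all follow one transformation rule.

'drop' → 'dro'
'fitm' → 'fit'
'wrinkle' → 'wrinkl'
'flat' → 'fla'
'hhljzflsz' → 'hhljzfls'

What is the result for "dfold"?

dfol

The pattern: delete the last character.
So "dfold" becomes "dfol".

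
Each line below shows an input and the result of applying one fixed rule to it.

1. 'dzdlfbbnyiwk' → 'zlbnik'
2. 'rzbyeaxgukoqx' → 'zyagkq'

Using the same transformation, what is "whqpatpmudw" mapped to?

hptmd

In each case the input is transformed by: keep every other character starting from the second (positions 2nd, 4th, 6th, ...).
Doing the same to "whqpatpmudw": "hptmd".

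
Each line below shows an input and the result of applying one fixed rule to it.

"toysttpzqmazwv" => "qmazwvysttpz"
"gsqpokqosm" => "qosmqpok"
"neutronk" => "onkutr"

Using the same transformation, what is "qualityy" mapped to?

tyyali

The transformation: delete the first 2 characters, then swap the front and back halves of the string.
Applying both steps to "qualityy": "alityy", then "tyyali".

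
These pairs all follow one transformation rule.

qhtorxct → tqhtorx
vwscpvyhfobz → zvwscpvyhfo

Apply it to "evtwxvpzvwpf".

fevtwxvpzvw

The transformation: move the last 2 characters to the front (rotate right by 2), then delete the first character.
For "evtwxvpzvwpf", step one produces "pfevtwxvpzvw"; step two turns that into "fevtwxvpzvw".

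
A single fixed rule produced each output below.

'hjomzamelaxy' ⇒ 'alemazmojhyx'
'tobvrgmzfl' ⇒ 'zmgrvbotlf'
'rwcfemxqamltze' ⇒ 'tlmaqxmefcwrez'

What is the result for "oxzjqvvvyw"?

vvvqjzxowy

What's happening: move the last 2 characters to the front (rotate right by 2), then reverse the string.
"oxzjqvvvyw" → "ywoxzjqvvv" → "vvvqjzxowy".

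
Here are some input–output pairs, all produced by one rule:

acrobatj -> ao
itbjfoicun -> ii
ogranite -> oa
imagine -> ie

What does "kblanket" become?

What's happening: keep one character in every 3, starting at position 1 (positions 1st, 4th, 7th, ...), then keep only the vowels.
Starting from "kblanket": after the first operation, "kae"; after the second, "ae".

ae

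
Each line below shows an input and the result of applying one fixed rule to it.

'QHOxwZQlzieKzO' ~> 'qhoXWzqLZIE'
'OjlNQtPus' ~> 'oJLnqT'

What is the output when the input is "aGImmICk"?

AgiMM

The transformation: flip the case of every letter, then delete the last 3 characters.
"aGImmICk" → "AgiMMicK" → "AgiMM".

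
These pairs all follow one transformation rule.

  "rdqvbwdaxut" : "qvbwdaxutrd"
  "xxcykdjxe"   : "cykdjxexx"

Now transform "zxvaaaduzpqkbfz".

Looking at the pairs, the operation is to move the first 2 characters to the end (rotate left by 2).
Applying that to "zxvaaaduzpqkbfz" gives "vaaaduzpqkbfzzx".

vaaaduzpqkbfzzx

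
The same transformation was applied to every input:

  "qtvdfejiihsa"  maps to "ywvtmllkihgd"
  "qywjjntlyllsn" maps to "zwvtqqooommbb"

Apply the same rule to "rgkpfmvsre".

yvuuspnjih

Rule — shift every letter 3 places forward in the alphabet (wrapping around), then sort the characters into reverse alphabetical order.
On "rgkpfmvsre": the first step gives "ujnsipyvuh", and the second then gives "yvuuspnjih".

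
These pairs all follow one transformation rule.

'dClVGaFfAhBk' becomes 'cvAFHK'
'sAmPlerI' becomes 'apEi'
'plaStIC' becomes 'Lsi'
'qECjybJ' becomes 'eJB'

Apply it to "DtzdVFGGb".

What's happening: keep every other character starting from the second (positions 2nd, 4th, 6th, ...), then flip the case of every letter.
"DtzdVFGGb" → "tdFG" → "TDfg".

TDfg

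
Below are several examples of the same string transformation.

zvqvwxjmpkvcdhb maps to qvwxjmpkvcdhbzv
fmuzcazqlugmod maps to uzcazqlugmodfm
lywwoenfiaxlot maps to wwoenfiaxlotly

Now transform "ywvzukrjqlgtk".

vzukrjqlgtkyw

The rule is to move the first 2 characters to the end (rotate left by 2).
For "ywvzukrjqlgtk" the result is "vzukrjqlgtkyw".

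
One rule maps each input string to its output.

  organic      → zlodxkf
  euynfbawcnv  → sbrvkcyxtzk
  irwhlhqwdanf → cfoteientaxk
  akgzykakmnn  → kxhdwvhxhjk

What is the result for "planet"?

qmixkb

Each output is the input with this applied: move the last character to the front, then shift every letter 3 places backward in the alphabet (wrapping around).
"planet" → "qmixkb".
(Check on "euynfbawcnv": → "veuynfbawcn" → "sbrvkcyxtzk" ✓)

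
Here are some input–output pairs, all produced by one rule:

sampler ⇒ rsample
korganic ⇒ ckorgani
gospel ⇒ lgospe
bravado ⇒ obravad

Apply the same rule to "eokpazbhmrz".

Each output is the input with this applied: move the last character to the front.
"eokpazbhmrz" → "zeokpazbhmr".

zeokpazbhmr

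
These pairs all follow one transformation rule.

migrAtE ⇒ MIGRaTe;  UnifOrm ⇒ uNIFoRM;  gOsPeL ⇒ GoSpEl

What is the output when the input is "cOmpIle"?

The rule is to flip the case of every letter.
"cOmpIle" → "CoMPiLE".

CoMPiLE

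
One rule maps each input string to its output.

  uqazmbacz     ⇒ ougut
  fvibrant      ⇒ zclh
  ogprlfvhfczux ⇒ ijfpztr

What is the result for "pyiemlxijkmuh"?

Each output is the input with this applied: keep every other character starting from the first (positions 1st, 3rd, 5th, ...), then shift every letter 6 places backward in the alphabet (wrapping around).
Working it through for "pyiemlxijkmuh": intermediate "pimxjmh", final "jcgrdgb".

jcgrdgb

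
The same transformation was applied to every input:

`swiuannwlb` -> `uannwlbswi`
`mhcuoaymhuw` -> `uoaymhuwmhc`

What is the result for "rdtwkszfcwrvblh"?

wkszfcwrvblhrdt

Rule — move the first 3 characters to the end (rotate left by 3).
Doing the same to "rdtwkszfcwrvblh": "wkszfcwrvblhrdt".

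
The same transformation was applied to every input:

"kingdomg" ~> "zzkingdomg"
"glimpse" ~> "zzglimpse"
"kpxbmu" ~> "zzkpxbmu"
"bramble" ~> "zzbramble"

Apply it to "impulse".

The pattern: prepend "zz".
On "impulse" that produces "zzimpulse".

zzimpulse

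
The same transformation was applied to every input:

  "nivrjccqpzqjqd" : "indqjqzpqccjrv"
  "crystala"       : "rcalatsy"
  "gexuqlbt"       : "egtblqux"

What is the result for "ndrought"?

dnthguor

Each output is the input with this applied: move the first 2 characters to the end (rotate left by 2), then reverse the string.
Applying both steps to "ndrought": "roughtnd", then "dnthguor".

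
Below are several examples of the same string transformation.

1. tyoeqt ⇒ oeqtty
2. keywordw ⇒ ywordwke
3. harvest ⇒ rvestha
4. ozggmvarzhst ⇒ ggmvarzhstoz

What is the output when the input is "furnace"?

What's happening: move the first 2 characters to the end (rotate left by 2).
So "furnace" becomes "rnacefu".

rnacefu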